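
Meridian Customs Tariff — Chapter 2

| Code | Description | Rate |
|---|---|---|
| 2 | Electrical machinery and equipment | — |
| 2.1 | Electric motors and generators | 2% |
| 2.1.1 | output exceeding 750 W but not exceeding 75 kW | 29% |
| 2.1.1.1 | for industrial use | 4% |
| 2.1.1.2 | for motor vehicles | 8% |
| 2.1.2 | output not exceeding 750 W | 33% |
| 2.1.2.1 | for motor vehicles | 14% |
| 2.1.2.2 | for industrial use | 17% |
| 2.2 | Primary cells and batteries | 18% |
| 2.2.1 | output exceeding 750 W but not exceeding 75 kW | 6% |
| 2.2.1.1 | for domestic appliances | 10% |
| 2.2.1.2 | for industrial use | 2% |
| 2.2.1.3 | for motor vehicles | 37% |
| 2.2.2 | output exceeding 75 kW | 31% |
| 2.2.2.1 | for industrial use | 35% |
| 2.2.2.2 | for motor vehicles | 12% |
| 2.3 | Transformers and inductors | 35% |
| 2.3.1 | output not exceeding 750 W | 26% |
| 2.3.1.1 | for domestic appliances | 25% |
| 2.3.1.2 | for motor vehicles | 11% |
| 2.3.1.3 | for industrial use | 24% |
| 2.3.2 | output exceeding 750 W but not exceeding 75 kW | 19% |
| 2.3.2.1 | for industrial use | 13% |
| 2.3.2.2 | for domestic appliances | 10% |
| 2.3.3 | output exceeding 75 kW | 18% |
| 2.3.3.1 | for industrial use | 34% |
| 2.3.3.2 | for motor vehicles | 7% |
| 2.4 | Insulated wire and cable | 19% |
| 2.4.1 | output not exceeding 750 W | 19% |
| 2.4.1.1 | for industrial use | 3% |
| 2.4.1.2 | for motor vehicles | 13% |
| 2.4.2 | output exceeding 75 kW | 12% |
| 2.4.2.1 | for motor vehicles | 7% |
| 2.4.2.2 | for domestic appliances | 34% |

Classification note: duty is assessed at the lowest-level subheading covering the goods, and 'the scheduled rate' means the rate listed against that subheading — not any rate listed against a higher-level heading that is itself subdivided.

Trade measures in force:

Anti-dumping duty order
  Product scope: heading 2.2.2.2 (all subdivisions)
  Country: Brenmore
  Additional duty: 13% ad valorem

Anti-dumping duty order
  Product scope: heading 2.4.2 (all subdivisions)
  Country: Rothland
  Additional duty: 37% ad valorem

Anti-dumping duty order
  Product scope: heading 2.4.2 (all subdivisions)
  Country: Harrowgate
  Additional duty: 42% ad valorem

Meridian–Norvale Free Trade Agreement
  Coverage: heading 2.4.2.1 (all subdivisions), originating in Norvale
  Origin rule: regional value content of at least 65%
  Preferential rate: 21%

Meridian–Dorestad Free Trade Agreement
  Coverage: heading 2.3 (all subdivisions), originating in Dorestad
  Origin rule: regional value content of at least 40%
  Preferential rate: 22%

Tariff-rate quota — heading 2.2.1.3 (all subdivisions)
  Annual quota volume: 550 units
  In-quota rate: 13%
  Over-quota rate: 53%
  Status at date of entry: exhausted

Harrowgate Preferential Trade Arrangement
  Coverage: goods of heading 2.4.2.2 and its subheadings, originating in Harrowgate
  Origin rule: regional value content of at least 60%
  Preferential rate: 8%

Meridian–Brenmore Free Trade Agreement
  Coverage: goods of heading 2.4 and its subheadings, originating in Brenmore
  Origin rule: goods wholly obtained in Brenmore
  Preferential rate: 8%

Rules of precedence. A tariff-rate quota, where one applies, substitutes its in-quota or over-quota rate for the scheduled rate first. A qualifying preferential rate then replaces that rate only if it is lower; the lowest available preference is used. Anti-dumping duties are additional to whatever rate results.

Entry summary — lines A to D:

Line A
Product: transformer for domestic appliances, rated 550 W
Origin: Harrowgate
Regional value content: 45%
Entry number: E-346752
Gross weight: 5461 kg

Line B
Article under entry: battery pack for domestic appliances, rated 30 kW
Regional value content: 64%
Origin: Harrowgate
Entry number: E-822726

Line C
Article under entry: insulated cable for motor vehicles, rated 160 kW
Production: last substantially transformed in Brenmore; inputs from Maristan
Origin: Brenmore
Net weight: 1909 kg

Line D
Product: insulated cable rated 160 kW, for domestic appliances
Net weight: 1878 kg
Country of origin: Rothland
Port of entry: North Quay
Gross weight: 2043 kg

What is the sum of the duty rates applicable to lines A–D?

113%

Line A: transformer → 2.3; rated 550 W → 2.3.1; for domestic appliances → 2.3.1.1. Scheduled 25%. Harrowgate agreement on 2.4.2.2: 2.3.1.1 not covered. → 25%.
Line B: battery pack → 2.2; rated 30 kW → 2.2.1; for domestic appliances → 2.2.1.1. Scheduled 10%. Harrowgate agreement on 2.4.2.2: 2.2.1.1 not covered. → 10%.
Line C: insulated cable → 2.4; rated 160 kW → 2.4.2; for motor vehicles → 2.4.2.1. Scheduled 7%. Brenmore agreement on 2.4: not wholly obtained. → 7%.
Line D: insulated cable → 2.4; rated 160 kW → 2.4.2; for domestic appliances → 2.4.2.2. Scheduled 34%. anti-dumping (Rothland, 2.4.2): +37%; total 34% + 37% = 71%. → 71%.
Sum: 25% + 10% + 7% + 71% = 113%.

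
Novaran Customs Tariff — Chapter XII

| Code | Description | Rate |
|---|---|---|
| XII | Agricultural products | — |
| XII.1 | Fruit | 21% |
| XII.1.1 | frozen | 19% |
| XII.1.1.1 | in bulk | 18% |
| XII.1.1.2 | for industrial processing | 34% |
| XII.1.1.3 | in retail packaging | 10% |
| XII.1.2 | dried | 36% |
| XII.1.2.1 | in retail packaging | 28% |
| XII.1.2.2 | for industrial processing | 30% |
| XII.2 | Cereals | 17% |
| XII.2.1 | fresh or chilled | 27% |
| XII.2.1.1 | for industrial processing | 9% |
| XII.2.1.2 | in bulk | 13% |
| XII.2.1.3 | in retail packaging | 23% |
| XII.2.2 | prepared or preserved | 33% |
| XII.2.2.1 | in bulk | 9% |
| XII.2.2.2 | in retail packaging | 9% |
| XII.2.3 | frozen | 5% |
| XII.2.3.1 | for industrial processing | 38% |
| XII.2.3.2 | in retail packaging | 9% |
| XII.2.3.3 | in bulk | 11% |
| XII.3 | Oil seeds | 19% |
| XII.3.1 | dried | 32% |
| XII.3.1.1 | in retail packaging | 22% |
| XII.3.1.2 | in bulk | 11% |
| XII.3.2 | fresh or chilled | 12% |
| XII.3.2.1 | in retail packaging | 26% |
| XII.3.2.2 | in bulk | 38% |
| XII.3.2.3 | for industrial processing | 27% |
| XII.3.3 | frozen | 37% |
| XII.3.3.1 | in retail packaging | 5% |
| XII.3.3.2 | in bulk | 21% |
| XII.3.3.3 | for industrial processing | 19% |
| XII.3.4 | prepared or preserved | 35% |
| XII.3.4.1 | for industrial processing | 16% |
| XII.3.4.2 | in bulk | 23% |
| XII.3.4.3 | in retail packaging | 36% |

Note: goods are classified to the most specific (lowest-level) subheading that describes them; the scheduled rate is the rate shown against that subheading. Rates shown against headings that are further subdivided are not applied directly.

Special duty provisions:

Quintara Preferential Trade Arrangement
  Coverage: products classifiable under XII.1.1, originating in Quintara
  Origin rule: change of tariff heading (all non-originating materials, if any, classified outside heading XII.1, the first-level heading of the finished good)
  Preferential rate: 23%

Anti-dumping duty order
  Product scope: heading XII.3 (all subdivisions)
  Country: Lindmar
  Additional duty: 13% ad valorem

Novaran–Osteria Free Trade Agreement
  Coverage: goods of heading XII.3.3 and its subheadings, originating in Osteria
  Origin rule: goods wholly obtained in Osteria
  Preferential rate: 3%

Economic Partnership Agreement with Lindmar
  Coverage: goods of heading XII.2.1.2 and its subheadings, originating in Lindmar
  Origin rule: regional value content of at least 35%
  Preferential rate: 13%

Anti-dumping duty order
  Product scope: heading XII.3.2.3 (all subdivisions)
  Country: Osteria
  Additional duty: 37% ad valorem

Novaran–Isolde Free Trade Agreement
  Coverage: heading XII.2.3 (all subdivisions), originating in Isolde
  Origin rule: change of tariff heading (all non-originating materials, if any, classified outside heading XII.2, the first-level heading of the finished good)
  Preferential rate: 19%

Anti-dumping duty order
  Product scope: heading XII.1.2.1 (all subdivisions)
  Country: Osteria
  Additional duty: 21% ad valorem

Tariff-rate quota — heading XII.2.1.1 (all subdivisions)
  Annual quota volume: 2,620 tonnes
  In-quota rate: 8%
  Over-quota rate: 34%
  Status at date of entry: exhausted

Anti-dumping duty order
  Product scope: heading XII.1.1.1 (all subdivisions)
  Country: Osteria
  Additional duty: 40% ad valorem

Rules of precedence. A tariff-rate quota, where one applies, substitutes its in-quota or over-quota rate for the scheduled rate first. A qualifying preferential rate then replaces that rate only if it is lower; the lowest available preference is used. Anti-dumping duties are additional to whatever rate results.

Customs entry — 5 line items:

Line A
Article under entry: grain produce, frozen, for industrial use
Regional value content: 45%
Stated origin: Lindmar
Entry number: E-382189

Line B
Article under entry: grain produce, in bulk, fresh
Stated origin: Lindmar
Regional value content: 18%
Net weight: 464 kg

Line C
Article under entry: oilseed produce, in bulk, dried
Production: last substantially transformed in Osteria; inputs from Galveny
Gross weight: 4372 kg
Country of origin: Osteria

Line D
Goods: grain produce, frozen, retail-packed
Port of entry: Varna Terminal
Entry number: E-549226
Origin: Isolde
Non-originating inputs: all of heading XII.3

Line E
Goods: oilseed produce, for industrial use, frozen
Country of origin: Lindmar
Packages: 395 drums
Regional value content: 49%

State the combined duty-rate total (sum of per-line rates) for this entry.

Line A: grain → XII.2; frozen → XII.2.3; for industrial use → XII.2.3.1. Scheduled 38%. Lindmar agreement on XII.2.1.2: XII.2.3.1 not covered. → 38%.
Line B: grain → XII.2; fresh → XII.2.1; in bulk → XII.2.1.2. Scheduled 13%. Lindmar agreement on XII.2.1.2: RVC < 35%. → 13%.
Line C: oilseed → XII.3; dried → XII.3.1; in bulk → XII.3.1.2. Scheduled 11%. Osteria agreement on XII.3.3: XII.3.1.2 not covered. → 11%.
Line D: grain → XII.2; frozen → XII.2.3; retail-packed → XII.2.3.2. Scheduled 9%. Isolde agreement on XII.2.3: CTH met → 19% available; preference 19% not lower than 9% → no reduction. → 9%.
Line E: oilseed → XII.3; frozen → XII.3.3; for industrial use → XII.3.3.3. Scheduled 19%. Lindmar agreement on XII.2.1.2: XII.3.3.3 not covered; anti-dumping (Lindmar, XII.3): +13%; total 19% + 13% = 32%. → 32%.
Sum: 38% + 13% + 11% + 9% + 32% = 103%.

103%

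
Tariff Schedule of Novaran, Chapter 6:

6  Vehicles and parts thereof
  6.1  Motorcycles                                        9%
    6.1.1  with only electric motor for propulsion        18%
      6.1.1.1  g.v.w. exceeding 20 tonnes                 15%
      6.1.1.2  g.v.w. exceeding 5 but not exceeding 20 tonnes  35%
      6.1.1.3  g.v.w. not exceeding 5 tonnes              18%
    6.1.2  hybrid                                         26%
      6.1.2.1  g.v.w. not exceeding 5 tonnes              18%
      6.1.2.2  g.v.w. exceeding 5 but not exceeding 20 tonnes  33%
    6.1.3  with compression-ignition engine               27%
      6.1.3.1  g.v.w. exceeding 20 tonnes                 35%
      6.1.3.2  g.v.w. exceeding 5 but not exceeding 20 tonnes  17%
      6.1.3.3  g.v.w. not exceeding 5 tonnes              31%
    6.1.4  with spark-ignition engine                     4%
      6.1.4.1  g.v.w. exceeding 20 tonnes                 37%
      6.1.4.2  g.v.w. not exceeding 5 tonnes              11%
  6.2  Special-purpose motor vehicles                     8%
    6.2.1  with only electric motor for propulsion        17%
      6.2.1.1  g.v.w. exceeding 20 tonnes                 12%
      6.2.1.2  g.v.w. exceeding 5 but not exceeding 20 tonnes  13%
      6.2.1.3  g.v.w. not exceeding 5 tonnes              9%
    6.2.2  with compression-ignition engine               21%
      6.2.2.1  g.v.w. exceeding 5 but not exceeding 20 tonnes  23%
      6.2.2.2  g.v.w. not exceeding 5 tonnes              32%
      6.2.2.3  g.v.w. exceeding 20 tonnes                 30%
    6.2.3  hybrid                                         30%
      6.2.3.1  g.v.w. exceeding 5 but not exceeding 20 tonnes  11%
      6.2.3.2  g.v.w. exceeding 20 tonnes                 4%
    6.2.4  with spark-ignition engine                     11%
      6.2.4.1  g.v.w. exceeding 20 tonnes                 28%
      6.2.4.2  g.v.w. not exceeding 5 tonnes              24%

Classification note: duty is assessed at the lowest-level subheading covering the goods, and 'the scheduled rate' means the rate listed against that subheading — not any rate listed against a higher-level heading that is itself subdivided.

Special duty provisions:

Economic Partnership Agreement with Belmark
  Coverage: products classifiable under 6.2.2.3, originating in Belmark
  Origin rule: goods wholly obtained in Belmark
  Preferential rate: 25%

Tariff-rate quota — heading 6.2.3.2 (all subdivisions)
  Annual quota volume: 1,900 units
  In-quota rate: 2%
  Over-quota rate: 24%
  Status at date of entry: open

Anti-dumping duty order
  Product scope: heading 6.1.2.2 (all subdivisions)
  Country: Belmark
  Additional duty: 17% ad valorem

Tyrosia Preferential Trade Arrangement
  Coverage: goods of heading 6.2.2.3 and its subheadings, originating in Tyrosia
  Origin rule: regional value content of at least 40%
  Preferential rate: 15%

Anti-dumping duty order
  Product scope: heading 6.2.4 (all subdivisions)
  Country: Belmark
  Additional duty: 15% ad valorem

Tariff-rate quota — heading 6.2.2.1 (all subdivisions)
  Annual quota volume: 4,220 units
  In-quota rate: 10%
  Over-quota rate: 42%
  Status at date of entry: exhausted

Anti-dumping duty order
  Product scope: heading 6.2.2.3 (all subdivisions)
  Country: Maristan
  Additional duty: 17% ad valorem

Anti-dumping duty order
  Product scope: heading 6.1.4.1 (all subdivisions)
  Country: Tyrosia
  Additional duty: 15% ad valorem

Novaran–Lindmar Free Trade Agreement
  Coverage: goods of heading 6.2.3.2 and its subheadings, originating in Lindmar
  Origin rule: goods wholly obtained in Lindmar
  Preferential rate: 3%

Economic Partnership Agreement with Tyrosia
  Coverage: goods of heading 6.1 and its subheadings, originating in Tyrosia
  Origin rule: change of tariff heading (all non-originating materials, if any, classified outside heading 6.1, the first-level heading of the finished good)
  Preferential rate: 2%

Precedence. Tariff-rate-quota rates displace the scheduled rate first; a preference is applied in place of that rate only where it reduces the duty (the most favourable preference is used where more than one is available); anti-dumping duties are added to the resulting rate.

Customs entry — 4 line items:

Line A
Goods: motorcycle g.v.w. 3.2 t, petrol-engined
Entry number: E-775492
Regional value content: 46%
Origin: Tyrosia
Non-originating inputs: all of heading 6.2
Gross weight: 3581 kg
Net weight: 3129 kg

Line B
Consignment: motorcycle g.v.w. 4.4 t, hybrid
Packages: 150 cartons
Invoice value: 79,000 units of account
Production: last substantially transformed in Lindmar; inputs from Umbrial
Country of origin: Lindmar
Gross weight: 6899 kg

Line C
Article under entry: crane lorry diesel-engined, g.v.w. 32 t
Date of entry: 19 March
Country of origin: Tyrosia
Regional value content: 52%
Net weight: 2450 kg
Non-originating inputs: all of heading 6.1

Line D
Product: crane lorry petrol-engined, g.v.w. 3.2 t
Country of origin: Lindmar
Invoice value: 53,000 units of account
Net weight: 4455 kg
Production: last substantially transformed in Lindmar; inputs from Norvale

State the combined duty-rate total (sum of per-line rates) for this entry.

Line A: motorcycle → 6.1; petrol-engined → 6.1.4; g.v.w. 3.2 t → 6.1.4.2. Scheduled 11%. Tyrosia agreement on 6.2.2.3: 6.1.4.2 not covered; Tyrosia agreement on 6.1: CTH met → 2% available; preferential 2%. → 2%.
Line B: motorcycle → 6.1; hybrid → 6.1.2; g.v.w. 4.4 t → 6.1.2.1. Scheduled 18%. Lindmar agreement on 6.2.3.2: 6.1.2.1 not covered. → 18%.
Line C: crane lorry → 6.2; diesel-engined → 6.2.2; g.v.w. 32 t → 6.2.2.3. Scheduled 30%. Tyrosia agreement on 6.2.2.3: RVC ≥ 40% → 15% available; Tyrosia agreement on 6.1: 6.2.2.3 not covered; preferential 15%. → 15%.
Line D: crane lorry → 6.2; petrol-engined → 6.2.4; g.v.w. 3.2 t → 6.2.4.2. Scheduled 24%. Lindmar agreement on 6.2.3.2: 6.2.4.2 not covered. → 24%.
Sum: 2% + 18% + 15% + 24% = 59%.

59%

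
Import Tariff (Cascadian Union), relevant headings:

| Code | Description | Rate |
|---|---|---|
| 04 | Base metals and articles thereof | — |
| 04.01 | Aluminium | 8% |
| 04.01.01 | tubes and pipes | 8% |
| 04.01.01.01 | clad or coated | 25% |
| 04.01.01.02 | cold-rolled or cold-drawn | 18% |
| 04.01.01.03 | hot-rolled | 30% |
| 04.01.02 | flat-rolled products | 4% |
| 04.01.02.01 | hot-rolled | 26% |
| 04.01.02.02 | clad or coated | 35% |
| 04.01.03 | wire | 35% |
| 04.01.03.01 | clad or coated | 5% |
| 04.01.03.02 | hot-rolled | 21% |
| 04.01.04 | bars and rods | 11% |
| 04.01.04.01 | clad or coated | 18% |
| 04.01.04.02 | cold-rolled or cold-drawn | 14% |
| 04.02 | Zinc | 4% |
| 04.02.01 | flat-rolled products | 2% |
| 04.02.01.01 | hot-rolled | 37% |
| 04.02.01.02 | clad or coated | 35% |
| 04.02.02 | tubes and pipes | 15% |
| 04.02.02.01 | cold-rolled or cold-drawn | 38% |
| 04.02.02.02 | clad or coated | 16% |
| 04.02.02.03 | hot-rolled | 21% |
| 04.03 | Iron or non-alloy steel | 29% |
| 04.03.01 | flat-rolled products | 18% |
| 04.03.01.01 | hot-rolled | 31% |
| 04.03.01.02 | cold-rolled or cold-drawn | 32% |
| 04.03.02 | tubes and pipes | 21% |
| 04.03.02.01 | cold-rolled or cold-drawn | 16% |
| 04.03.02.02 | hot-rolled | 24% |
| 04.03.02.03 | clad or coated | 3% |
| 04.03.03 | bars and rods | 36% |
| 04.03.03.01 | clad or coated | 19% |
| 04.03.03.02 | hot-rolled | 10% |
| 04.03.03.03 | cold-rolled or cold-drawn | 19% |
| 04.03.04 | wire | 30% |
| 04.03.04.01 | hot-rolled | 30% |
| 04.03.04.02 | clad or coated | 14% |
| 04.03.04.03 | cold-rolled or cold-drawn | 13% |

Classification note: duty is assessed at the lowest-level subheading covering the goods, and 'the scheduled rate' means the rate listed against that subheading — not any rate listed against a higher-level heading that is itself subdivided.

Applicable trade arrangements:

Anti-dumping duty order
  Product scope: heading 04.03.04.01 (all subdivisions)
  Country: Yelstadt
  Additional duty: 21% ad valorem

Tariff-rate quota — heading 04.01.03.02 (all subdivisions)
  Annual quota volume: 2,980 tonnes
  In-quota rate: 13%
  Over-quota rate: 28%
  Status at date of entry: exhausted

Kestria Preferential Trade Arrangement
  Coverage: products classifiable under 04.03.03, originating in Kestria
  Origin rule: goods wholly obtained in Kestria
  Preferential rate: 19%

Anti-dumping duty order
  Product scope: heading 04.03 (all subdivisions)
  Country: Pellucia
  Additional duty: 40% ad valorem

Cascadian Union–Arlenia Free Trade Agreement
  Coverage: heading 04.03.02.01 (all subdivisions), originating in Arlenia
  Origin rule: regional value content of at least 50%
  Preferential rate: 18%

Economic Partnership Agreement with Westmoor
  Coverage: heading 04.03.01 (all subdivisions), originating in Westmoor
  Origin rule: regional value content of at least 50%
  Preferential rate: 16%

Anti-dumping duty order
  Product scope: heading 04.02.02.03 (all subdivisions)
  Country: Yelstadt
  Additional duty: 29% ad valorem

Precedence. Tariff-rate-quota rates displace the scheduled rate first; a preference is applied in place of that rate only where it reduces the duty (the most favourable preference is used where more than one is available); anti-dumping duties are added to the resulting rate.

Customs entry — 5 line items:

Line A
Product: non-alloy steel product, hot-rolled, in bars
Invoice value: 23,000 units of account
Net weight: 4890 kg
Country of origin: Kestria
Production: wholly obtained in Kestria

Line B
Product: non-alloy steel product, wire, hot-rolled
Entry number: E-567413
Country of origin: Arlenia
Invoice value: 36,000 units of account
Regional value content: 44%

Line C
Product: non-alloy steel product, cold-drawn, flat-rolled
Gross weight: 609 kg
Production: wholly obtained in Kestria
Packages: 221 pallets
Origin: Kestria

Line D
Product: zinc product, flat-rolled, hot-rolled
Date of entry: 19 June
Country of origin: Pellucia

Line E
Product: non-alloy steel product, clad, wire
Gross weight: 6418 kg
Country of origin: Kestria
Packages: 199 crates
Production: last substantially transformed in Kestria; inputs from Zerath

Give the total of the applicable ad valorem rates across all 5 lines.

Line A: non-alloy steel → 04.03; in bars → 04.03.03; hot-rolled → 04.03.03.02. Scheduled 10%. Kestria agreement on 04.03.03: wholly obtained → 19% available; preference 19% not lower than 10% → no reduction. → 10%.
Line B: non-alloy steel → 04.03; wire → 04.03.04; hot-rolled → 04.03.04.01. Scheduled 30%. Arlenia agreement on 04.03.02.01: 04.03.04.01 not covered. → 30%.
Line C: non-alloy steel → 04.03; flat-rolled → 04.03.01; cold-drawn → 04.03.01.02. Scheduled 32%. Kestria agreement on 04.03.03: 04.03.01.02 not covered. → 32%.
Line D: zinc → 04.02; flat-rolled → 04.02.01; hot-rolled → 04.02.01.01. Scheduled 37%. No special measure applies. → 37%.
Line E: non-alloy steel → 04.03; wire → 04.03.04; clad → 04.03.04.02. Scheduled 14%. Kestria agreement on 04.03.03: 04.03.04.02 not covered. → 14%.
Sum: 10% + 30% + 32% + 37% + 14% = 123%.

123%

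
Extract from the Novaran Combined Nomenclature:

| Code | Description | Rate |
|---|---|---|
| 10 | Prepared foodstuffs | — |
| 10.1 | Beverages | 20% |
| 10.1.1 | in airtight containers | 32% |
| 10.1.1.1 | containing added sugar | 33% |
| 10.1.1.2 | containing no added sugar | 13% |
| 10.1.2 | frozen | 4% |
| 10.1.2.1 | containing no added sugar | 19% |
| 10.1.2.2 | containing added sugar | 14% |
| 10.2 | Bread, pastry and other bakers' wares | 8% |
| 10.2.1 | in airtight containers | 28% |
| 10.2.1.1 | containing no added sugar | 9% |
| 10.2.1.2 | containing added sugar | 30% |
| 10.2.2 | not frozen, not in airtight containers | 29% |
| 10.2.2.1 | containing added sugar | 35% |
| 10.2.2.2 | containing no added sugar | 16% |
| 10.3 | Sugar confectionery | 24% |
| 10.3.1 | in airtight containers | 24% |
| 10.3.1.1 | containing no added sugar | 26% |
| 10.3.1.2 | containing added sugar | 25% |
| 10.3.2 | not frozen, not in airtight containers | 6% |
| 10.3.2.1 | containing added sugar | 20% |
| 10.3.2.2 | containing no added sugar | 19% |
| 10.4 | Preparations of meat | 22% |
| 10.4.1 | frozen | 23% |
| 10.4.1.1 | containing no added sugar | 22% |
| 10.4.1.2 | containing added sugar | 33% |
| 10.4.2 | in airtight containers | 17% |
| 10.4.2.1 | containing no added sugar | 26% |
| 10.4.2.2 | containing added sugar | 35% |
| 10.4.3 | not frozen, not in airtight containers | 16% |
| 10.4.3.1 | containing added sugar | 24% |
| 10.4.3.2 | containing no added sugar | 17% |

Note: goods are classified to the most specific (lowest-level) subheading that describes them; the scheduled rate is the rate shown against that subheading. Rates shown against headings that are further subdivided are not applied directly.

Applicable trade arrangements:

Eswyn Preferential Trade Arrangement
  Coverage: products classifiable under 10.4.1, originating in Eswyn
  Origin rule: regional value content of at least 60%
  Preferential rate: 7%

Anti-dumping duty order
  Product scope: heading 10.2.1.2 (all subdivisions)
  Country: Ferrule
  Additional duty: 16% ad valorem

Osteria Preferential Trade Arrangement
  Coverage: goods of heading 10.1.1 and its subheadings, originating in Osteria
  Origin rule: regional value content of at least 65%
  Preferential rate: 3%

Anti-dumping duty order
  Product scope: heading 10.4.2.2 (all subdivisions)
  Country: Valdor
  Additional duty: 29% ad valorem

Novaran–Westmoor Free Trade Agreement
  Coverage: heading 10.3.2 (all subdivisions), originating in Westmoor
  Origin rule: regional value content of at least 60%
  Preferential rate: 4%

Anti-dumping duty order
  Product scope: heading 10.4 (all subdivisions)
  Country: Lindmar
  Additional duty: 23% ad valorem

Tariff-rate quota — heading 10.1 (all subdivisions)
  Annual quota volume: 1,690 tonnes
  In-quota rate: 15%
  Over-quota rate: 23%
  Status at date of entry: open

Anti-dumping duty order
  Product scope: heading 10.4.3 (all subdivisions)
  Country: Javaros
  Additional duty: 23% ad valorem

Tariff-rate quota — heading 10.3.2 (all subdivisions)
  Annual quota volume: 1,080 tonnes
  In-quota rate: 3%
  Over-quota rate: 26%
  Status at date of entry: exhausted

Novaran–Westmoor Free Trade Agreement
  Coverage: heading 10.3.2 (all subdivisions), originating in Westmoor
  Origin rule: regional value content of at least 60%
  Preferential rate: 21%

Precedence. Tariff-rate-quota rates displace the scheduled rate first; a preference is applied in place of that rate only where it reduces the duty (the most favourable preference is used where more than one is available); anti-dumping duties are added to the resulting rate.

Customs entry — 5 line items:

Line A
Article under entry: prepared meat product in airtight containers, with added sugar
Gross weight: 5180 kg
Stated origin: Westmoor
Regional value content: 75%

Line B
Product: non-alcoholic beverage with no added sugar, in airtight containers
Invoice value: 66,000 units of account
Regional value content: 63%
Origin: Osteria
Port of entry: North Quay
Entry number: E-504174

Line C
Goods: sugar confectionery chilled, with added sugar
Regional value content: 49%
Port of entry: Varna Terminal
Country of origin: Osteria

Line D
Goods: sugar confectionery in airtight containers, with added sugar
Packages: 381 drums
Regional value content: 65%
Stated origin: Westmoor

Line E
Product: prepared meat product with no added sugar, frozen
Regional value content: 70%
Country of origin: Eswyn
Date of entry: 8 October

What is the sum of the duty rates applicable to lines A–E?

Line A: prepared meat product → 10.4; in airtight containers → 10.4.2; with added sugar → 10.4.2.2. Scheduled 35%. Westmoor agreement on 10.3.2: 10.4.2.2 not covered; Westmoor agreement on 10.3.2: 10.4.2.2 not covered. → 35%.
Line B: non-alcoholic beverage → 10.1; in airtight containers → 10.1.1; with no added sugar → 10.1.1.2. Scheduled 13%. quota on 10.1 open → in-quota 15%; Osteria agreement on 10.1.1: RVC < 65%. → 15%.
Line C: sugar confectionery → 10.3; chilled → 10.3.2; with added sugar → 10.3.2.1. Scheduled 20%. quota on 10.3.2 exhausted → over-quota 26%; Osteria agreement on 10.1.1: 10.3.2.1 not covered. → 26%.
Line D: sugar confectionery → 10.3; in airtight containers → 10.3.1; with added sugar → 10.3.1.2. Scheduled 25%. Westmoor agreement on 10.3.2: 10.3.1.2 not covered; Westmoor agreement on 10.3.2: 10.3.1.2 not covered. → 25%.
Line E: prepared meat product → 10.4; frozen → 10.4.1; with no added sugar → 10.4.1.1. Scheduled 22%. Eswyn agreement on 10.4.1: RVC ≥ 60% → 7% available; preferential 7%. → 7%.
Sum: 35% + 15% + 26% + 25% + 7% = 108%.

108%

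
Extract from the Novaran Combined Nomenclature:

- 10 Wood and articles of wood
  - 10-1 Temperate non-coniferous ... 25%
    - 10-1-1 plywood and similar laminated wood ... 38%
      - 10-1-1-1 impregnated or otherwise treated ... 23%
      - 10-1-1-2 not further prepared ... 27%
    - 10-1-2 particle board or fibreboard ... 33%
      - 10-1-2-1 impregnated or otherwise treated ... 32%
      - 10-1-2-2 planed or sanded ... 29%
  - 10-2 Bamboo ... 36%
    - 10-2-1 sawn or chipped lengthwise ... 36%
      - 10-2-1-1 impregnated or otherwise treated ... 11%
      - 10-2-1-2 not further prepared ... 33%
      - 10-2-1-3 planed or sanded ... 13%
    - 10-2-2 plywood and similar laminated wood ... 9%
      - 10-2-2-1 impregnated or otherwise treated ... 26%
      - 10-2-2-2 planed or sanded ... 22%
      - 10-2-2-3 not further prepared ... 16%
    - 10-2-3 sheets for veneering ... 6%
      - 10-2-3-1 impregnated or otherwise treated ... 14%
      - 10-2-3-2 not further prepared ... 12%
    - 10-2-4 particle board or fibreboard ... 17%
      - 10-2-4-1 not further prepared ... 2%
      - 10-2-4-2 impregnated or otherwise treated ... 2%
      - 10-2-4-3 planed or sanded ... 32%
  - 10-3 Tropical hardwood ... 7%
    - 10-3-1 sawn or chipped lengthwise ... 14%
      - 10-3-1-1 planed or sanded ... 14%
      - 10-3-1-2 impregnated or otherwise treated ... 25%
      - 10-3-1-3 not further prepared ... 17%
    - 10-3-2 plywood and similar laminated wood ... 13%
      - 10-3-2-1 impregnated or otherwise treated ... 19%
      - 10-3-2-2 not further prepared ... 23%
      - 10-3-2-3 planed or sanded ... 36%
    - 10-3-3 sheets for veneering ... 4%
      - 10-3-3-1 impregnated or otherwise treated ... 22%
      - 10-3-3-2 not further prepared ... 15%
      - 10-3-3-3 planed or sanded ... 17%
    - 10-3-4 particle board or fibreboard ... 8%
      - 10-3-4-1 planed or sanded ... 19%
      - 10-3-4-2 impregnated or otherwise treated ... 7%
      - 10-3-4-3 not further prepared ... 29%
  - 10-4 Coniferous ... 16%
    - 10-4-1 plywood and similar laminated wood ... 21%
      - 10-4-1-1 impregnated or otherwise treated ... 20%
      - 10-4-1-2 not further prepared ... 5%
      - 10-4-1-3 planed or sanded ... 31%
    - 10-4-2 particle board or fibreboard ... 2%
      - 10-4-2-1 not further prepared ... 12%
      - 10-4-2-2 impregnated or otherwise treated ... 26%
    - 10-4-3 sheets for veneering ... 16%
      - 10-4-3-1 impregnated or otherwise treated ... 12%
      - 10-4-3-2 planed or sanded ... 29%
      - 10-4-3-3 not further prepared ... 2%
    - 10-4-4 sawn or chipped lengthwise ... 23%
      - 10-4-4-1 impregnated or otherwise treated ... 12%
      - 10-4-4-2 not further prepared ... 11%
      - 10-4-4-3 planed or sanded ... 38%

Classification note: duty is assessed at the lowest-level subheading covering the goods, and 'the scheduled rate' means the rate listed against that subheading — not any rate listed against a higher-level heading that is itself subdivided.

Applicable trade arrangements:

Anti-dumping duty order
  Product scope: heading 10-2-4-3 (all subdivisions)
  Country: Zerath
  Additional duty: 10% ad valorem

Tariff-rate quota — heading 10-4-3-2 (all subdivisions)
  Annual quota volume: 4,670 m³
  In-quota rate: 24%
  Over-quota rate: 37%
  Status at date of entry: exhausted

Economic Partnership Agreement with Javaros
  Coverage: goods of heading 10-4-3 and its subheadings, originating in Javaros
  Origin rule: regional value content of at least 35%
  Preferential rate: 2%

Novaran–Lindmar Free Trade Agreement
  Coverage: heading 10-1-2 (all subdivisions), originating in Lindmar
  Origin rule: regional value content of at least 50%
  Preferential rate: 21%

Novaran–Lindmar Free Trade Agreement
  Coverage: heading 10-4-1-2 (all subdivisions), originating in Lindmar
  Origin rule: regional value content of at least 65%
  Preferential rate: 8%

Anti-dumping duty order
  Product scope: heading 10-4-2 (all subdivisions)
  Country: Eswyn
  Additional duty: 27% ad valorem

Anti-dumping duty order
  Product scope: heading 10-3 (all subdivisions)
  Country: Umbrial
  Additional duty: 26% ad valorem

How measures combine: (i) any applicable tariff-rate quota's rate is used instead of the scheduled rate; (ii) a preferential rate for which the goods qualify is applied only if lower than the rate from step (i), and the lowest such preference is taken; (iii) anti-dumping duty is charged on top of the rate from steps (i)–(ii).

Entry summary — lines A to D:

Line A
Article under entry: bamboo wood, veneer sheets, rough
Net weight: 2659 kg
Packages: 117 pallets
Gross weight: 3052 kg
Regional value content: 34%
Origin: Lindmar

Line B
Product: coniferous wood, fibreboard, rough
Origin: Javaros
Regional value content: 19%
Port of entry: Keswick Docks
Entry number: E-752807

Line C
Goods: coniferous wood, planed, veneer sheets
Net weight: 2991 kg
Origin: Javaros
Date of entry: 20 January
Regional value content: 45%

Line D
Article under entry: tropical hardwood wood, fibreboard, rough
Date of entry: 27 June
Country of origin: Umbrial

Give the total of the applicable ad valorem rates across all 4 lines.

Line A: bamboo → 10-2; veneer sheets → 10-2-3; rough → 10-2-3-2. Scheduled 12%. Lindmar agreement on 10-1-2: 10-2-3-2 not covered; Lindmar agreement on 10-4-1-2: 10-2-3-2 not covered. → 12%.
Line B: coniferous → 10-4; fibreboard → 10-4-2; rough → 10-4-2-1. Scheduled 12%. Javaros agreement on 10-4-3: 10-4-2-1 not covered. → 12%.
Line C: coniferous → 10-4; veneer sheets → 10-4-3; planed → 10-4-3-2. Scheduled 29%. quota on 10-4-3-2 exhausted → over-quota 37%; Javaros agreement on 10-4-3: RVC ≥ 35% → 2% available; preferential 2%. → 2%.
Line D: tropical hardwood → 10-3; fibreboard → 10-3-4; rough → 10-3-4-3. Scheduled 29%. anti-dumping (Umbrial, 10-3): +26%; total 29% + 26% = 55%. → 55%.
Sum: 12% + 12% + 2% + 55% = 81%.

81%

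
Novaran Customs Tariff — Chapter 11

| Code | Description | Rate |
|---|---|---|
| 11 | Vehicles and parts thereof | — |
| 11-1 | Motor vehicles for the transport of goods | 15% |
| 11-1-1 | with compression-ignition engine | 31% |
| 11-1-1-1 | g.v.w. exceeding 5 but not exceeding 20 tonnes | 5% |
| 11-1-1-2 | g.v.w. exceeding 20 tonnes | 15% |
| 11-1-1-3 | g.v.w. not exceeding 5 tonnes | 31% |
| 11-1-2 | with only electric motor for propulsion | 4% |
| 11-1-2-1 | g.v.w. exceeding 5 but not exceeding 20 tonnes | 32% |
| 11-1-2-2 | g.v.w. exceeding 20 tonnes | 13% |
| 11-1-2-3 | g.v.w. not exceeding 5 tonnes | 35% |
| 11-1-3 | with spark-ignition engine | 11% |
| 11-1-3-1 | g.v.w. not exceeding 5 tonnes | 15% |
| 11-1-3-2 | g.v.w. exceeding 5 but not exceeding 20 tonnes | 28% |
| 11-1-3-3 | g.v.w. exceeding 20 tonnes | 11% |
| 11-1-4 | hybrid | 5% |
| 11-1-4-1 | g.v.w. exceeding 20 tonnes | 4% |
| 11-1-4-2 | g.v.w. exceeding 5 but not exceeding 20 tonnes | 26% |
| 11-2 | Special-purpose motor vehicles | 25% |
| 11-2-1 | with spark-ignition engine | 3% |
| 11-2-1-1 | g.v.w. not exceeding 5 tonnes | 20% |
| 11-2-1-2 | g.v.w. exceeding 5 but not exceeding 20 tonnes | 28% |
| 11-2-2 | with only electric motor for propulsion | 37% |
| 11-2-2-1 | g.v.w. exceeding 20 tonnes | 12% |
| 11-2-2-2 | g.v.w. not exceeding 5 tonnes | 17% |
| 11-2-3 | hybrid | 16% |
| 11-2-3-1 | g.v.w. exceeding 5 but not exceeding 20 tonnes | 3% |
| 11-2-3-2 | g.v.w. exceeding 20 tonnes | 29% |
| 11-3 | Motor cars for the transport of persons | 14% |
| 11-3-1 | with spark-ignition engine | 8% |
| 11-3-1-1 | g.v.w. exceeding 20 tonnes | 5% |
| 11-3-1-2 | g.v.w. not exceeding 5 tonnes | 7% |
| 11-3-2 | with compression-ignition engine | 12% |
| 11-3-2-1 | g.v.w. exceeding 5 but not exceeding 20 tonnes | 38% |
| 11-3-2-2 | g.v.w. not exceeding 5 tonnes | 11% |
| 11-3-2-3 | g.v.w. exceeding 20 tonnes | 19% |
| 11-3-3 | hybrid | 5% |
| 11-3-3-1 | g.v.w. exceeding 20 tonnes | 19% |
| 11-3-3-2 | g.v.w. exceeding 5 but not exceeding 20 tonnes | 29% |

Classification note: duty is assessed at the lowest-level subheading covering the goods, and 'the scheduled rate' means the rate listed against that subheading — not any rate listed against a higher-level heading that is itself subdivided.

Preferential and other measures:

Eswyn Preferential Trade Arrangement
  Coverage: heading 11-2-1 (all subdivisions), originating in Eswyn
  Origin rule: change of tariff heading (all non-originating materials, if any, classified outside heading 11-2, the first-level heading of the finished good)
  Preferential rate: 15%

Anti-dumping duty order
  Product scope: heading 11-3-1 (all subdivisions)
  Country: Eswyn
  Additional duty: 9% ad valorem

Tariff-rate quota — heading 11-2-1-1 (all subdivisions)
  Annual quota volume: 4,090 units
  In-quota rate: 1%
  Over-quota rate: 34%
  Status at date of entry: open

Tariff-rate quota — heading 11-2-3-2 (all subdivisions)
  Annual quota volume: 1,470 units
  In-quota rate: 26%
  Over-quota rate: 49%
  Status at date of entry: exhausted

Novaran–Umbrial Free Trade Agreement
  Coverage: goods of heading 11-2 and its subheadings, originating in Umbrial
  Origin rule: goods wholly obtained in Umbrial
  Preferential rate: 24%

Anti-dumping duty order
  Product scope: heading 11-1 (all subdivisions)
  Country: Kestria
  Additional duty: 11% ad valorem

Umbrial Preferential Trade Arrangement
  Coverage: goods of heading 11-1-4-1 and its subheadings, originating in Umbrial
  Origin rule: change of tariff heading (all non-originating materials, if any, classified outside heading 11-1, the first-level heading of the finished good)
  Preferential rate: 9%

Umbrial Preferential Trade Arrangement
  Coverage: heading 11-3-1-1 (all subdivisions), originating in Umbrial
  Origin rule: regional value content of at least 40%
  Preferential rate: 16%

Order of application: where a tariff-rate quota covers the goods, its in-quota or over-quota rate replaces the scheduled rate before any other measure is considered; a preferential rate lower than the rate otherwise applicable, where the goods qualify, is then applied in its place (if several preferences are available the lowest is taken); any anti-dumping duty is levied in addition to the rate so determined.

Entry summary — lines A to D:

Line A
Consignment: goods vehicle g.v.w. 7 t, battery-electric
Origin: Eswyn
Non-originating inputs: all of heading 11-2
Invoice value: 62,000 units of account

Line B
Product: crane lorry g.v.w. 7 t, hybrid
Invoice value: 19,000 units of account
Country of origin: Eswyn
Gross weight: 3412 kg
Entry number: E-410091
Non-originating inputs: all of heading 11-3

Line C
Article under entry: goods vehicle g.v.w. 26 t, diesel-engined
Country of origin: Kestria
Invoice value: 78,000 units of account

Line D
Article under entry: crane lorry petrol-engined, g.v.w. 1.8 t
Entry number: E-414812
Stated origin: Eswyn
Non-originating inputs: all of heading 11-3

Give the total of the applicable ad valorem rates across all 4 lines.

Line A: goods vehicle → 11-1; battery-electric → 11-1-2; g.v.w. 7 t → 11-1-2-1. Scheduled 32%. Eswyn agreement on 11-2-1: 11-1-2-1 not covered. → 32%.
Line B: crane lorry → 11-2; hybrid → 11-2-3; g.v.w. 7 t → 11-2-3-1. Scheduled 3%. Eswyn agreement on 11-2-1: 11-2-3-1 not covered. → 3%.
Line C: goods vehicle → 11-1; diesel-engined → 11-1-1; g.v.w. 26 t → 11-1-1-2. Scheduled 15%. anti-dumping (Kestria, 11-1): +11%; total 15% + 11% = 26%. → 26%.
Line D: crane lorry → 11-2; petrol-engined → 11-2-1; g.v.w. 1.8 t → 11-2-1-1. Scheduled 20%. quota on 11-2-1-1 open → in-quota 1%; Eswyn agreement on 11-2-1: CTH met → 15% available; preference 15% not lower than 1% → no reduction. → 1%.
Sum: 32% + 3% + 26% + 1% = 62%.

62%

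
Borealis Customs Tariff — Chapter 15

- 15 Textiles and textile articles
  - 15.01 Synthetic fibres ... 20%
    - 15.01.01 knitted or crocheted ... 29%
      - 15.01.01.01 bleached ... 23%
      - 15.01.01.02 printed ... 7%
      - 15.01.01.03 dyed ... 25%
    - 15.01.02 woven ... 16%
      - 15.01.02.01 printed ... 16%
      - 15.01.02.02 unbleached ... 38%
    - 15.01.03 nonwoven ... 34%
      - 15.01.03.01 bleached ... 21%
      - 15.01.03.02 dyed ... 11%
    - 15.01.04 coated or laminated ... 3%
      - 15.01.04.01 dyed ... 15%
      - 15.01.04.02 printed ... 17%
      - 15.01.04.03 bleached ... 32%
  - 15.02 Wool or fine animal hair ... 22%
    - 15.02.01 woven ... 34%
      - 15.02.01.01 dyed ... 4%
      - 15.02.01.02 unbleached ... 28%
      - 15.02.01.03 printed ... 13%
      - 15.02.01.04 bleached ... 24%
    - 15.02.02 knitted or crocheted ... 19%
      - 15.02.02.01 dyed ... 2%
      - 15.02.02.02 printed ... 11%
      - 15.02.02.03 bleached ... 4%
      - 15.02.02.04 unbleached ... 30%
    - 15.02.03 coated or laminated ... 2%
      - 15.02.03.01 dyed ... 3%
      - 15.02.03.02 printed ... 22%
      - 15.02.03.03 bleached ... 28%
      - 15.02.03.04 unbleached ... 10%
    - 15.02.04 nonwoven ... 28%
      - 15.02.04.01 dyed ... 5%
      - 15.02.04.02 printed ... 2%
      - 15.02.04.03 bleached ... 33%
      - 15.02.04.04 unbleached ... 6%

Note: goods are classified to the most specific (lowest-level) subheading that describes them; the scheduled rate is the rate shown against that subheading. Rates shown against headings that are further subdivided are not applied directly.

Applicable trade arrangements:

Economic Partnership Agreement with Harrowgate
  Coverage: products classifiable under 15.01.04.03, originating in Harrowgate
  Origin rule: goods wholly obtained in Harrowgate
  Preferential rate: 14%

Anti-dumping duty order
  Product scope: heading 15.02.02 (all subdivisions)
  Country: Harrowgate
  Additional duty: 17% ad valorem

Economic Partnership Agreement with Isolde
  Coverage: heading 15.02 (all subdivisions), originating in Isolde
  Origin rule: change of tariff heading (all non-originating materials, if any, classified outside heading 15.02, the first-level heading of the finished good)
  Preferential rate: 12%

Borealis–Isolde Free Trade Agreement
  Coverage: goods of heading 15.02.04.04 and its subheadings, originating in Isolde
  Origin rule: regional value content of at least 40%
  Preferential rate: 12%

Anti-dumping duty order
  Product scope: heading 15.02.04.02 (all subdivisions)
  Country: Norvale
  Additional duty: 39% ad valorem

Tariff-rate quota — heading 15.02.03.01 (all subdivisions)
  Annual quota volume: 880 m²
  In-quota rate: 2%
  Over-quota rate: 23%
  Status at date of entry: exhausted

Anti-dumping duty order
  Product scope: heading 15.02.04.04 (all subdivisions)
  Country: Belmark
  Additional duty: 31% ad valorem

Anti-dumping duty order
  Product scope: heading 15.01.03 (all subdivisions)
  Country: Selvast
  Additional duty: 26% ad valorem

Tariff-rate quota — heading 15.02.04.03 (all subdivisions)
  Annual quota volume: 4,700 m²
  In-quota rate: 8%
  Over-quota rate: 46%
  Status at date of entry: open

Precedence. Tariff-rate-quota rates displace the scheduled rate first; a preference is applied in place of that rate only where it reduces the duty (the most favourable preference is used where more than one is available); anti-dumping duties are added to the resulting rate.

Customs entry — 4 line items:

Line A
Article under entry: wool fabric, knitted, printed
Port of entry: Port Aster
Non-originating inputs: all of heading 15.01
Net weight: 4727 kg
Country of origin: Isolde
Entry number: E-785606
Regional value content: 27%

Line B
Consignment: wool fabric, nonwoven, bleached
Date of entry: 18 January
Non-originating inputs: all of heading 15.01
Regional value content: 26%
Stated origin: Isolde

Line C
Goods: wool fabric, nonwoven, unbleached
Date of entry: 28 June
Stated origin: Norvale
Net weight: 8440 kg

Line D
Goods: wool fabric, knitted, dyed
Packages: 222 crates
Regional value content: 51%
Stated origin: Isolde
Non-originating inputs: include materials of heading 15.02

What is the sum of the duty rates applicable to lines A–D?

Line A: wool → 15.02; knitted → 15.02.02; printed → 15.02.02.02. Scheduled 11%. Isolde agreement on 15.02: CTH met → 12% available; Isolde agreement on 15.02.04.04: 15.02.02.02 not covered; preference 12% not lower than 11% → no reduction. → 11%.
Line B: wool → 15.02; nonwoven → 15.02.04; bleached → 15.02.04.03. Scheduled 33%. quota on 15.02.04.03 open → in-quota 8%; Isolde agreement on 15.02: CTH met → 12% available; Isolde agreement on 15.02.04.04: 15.02.04.03 not covered; preference 12% not lower than 8% → no reduction. → 8%.
Line C: wool → 15.02; nonwoven → 15.02.04; unbleached → 15.02.04.04. Scheduled 6%. No special measure applies. → 6%.
Line D: wool → 15.02; knitted → 15.02.02; dyed → 15.02.02.01. Scheduled 2%. Isolde agreement on 15.02: CTH not met; Isolde agreement on 15.02.04.04: 15.02.02.01 not covered. → 2%.
Sum: 11% + 8% + 6% + 2% = 27%.

27%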